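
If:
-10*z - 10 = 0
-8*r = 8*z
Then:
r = 1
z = -1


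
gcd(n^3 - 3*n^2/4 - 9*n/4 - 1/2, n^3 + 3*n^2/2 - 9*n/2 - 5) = n^2 - n - 2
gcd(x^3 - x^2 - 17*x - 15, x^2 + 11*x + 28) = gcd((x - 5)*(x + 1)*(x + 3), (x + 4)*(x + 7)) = 1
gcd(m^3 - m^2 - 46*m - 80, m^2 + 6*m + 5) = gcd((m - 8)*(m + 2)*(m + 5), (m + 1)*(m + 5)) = m + 5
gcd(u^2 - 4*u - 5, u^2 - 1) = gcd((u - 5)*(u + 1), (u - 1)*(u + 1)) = u + 1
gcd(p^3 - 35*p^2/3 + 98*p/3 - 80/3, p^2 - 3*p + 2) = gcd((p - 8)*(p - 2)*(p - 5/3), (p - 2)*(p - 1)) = p - 2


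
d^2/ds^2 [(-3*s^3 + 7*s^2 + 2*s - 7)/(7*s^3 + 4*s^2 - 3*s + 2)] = 2*(427*s^6 + 105*s^5 - 1197*s^4 - 2099*s^3 - 177*s^2 + 462*s + 33)/(343*s^9 + 588*s^8 - 105*s^7 - 146*s^6 + 381*s^5 - 48*s^4 - 87*s^3 + 102*s^2 - 36*s + 8)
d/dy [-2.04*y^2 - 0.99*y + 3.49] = -4.08*y - 0.99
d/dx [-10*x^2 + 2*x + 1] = 2 - 20*x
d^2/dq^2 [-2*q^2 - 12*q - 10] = -4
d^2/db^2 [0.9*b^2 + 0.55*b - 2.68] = 1.80000000000000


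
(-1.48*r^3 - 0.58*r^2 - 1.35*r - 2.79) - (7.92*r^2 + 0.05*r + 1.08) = -1.48*r^3 - 8.5*r^2 - 1.4*r - 3.87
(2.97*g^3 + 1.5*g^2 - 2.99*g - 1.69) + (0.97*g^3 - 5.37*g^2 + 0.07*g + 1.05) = 3.94*g^3 - 3.87*g^2 - 2.92*g - 0.64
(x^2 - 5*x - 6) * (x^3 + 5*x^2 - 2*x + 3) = x^5 - 33*x^3 - 17*x^2 - 3*x - 18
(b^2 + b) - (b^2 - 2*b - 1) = 3*b + 1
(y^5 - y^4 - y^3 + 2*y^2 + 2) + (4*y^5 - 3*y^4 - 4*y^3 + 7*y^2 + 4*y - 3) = 5*y^5 - 4*y^4 - 5*y^3 + 9*y^2 + 4*y - 1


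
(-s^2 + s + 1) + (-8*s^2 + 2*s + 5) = -9*s^2 + 3*s + 6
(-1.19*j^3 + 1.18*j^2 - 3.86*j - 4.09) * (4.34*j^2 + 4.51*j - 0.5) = -5.1646*j^5 - 0.245699999999999*j^4 - 10.8356*j^3 - 35.7492*j^2 - 16.5159*j + 2.045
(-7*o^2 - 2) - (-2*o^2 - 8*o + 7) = -5*o^2 + 8*o - 9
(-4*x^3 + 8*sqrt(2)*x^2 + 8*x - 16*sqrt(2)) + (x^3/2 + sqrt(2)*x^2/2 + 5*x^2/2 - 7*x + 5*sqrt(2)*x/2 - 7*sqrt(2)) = -7*x^3/2 + 5*x^2/2 + 17*sqrt(2)*x^2/2 + x + 5*sqrt(2)*x/2 - 23*sqrt(2)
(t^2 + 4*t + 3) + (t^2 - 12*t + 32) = 2*t^2 - 8*t + 35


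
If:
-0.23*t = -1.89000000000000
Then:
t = 8.22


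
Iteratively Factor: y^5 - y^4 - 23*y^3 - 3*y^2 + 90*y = (y - 5)*(y^4 + 4*y^3 - 3*y^2 - 18*y) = (y - 5)*(y + 3)*(y^3 + y^2 - 6*y) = (y - 5)*(y - 2)*(y + 3)*(y^2 + 3*y) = y*(y - 5)*(y - 2)*(y + 3)*(y + 3)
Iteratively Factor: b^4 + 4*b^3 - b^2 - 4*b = (b + 1)*(b^3 + 3*b^2 - 4*b) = (b - 1)*(b + 1)*(b^2 + 4*b) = b*(b - 1)*(b + 1)*(b + 4)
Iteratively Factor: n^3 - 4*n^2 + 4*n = (n - 2)*(n^2 - 2*n) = n*(n - 2)*(n - 2)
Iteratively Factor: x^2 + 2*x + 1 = (x + 1)*(x + 1)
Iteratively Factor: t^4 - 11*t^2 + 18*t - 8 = (t + 4)*(t^3 - 4*t^2 + 5*t - 2) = (t - 1)*(t + 4)*(t^2 - 3*t + 2) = (t - 2)*(t - 1)*(t + 4)*(t - 1)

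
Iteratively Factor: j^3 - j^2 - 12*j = (j)*(j^2 - j - 12) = j*(j + 3)*(j - 4)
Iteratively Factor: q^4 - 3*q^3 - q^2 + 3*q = (q + 1)*(q^3 - 4*q^2 + 3*q) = (q - 1)*(q + 1)*(q^2 - 3*q) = (q - 3)*(q - 1)*(q + 1)*(q)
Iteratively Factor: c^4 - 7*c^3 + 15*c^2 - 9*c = (c - 3)*(c^3 - 4*c^2 + 3*c) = (c - 3)^2*(c^2 - c) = c*(c - 3)^2*(c - 1)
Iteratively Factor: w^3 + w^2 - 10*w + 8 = (w + 4)*(w^2 - 3*w + 2) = (w - 1)*(w + 4)*(w - 2)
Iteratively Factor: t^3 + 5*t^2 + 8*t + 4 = (t + 2)*(t^2 + 3*t + 2) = (t + 1)*(t + 2)*(t + 2)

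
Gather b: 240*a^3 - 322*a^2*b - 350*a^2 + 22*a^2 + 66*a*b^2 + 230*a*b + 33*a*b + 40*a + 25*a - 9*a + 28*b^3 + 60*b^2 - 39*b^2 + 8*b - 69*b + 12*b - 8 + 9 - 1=240*a^3 - 328*a^2 + 56*a + 28*b^3 + b^2*(66*a + 21) + b*(-322*a^2 + 263*a - 49)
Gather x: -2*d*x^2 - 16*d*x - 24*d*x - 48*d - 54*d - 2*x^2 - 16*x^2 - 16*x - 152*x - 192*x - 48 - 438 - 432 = -102*d + x^2*(-2*d - 18) + x*(-40*d - 360) - 918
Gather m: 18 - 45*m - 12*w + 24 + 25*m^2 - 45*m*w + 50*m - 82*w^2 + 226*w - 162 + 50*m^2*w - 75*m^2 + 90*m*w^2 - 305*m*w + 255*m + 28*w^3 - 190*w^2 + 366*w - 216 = m^2*(50*w - 50) + m*(90*w^2 - 350*w + 260) + 28*w^3 - 272*w^2 + 580*w - 336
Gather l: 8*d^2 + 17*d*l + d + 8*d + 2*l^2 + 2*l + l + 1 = 8*d^2 + 9*d + 2*l^2 + l*(17*d + 3) + 1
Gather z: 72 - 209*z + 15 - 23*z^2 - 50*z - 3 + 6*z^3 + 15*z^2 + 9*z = 6*z^3 - 8*z^2 - 250*z + 84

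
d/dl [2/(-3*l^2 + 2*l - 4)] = 4*(3*l - 1)/(3*l^2 - 2*l + 4)^2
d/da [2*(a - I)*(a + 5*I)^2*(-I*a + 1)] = -8*I*a^3 + 60*a^2 + 96*I*a + 20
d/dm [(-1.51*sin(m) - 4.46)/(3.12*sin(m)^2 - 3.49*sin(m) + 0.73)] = (4.7112*sin(m)^2 + 27.8304*sin(m) - 16.6677)*cos(m)/(9.7344*sin(m)^4 - 21.7776*sin(m)^3 + 16.7353*sin(m)^2 - 5.0954*sin(m) + 0.5329)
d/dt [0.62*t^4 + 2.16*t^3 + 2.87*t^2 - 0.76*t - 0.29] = 2.48*t^3 + 6.48*t^2 + 5.74*t - 0.76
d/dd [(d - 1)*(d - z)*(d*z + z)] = z*(3*d^2 - 2*d*z - 1)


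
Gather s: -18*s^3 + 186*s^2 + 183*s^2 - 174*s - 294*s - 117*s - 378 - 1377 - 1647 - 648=-18*s^3 + 369*s^2 - 585*s - 4050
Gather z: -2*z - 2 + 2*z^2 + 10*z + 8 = 2*z^2 + 8*z + 6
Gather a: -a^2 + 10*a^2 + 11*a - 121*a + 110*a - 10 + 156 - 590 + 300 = 9*a^2 - 144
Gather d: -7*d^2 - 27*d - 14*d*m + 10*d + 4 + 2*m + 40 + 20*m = -7*d^2 + d*(-14*m - 17) + 22*m + 44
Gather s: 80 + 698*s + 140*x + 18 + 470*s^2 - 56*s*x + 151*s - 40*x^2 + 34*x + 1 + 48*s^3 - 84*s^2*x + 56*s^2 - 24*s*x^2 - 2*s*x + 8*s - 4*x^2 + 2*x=48*s^3 + s^2*(526 - 84*x) + s*(-24*x^2 - 58*x + 857) - 44*x^2 + 176*x + 99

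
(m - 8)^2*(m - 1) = m^3 - 17*m^2 + 80*m - 64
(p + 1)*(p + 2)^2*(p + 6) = p^4 + 11*p^3 + 38*p^2 + 52*p + 24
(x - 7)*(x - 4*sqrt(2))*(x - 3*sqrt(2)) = x^3 - 7*sqrt(2)*x^2 - 7*x^2 + 24*x + 49*sqrt(2)*x - 168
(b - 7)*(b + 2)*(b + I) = b^3 - 5*b^2 + I*b^2 - 14*b - 5*I*b - 14*I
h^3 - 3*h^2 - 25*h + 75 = (h - 5)*(h - 3)*(h + 5)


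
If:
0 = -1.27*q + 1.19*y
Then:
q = 0.937007874015748*y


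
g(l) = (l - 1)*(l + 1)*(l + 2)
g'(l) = (l - 1)*(l + 1) + (l - 1)*(l + 2) + (l + 1)*(l + 2) = 3*l^2 + 4*l - 1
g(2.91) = 36.67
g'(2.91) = 36.04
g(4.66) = 137.97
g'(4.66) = 82.79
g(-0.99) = -0.02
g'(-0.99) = -2.02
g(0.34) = -2.07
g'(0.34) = 0.71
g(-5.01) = -72.54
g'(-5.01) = 54.26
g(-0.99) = -0.02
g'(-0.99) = -2.02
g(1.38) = 3.06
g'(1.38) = 10.23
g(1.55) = 4.98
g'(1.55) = 12.41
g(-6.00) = -140.00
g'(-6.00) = 83.00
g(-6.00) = -140.00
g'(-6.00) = 83.00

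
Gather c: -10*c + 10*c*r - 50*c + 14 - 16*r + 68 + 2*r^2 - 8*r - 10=c*(10*r - 60) + 2*r^2 - 24*r + 72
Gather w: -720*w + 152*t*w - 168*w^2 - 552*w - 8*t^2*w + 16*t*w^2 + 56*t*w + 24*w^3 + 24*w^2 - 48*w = 24*w^3 + w^2*(16*t - 144) + w*(-8*t^2 + 208*t - 1320)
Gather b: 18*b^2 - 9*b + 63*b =18*b^2 + 54*b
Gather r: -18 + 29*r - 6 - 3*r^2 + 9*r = -3*r^2 + 38*r - 24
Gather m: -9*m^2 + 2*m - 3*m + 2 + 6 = -9*m^2 - m + 8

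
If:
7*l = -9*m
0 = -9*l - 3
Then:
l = -1/3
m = 7/27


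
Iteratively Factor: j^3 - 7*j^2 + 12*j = (j - 4)*(j^2 - 3*j) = (j - 4)*(j - 3)*(j)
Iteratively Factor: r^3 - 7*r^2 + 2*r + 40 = (r - 4)*(r^2 - 3*r - 10) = (r - 4)*(r + 2)*(r - 5)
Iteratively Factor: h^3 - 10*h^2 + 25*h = (h)*(h^2 - 10*h + 25) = h*(h - 5)*(h - 5)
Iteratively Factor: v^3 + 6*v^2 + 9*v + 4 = (v + 4)*(v^2 + 2*v + 1) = (v + 1)*(v + 4)*(v + 1)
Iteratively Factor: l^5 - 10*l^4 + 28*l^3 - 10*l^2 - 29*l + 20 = (l - 1)*(l^4 - 9*l^3 + 19*l^2 + 9*l - 20) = (l - 1)*(l + 1)*(l^3 - 10*l^2 + 29*l - 20) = (l - 4)*(l - 1)*(l + 1)*(l^2 - 6*l + 5) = (l - 4)*(l - 1)^2*(l + 1)*(l - 5)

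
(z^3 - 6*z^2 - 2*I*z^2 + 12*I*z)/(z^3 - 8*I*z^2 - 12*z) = (z - 6)/(z - 6*I)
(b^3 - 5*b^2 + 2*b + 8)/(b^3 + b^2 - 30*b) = (b^3 - 5*b^2 + 2*b + 8)/(b*(b^2 + b - 30))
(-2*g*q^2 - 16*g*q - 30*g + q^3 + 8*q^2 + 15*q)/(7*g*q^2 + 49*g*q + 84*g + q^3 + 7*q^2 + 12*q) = (-2*g*q - 10*g + q^2 + 5*q)/(7*g*q + 28*g + q^2 + 4*q)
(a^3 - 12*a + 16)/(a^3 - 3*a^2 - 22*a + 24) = (a^2 - 4*a + 4)/(a^2 - 7*a + 6)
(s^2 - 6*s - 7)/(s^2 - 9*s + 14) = (s + 1)/(s - 2)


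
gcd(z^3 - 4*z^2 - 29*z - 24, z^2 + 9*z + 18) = z + 3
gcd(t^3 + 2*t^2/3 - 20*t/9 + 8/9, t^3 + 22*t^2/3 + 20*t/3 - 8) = t^2 + 4*t/3 - 4/3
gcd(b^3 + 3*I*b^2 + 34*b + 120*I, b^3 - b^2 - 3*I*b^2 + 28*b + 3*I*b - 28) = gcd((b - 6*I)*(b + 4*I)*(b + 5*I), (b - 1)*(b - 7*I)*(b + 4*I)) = b + 4*I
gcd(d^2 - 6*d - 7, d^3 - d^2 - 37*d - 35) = d^2 - 6*d - 7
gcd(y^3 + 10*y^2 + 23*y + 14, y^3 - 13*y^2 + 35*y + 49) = y + 1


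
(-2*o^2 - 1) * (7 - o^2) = 2*o^4 - 13*o^2 - 7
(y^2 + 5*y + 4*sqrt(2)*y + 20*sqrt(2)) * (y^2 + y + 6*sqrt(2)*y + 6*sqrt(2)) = y^4 + 6*y^3 + 10*sqrt(2)*y^3 + 53*y^2 + 60*sqrt(2)*y^2 + 50*sqrt(2)*y + 288*y + 240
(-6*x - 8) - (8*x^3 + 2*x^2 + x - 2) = -8*x^3 - 2*x^2 - 7*x - 6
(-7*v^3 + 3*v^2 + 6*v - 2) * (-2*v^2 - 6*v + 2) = 14*v^5 + 36*v^4 - 44*v^3 - 26*v^2 + 24*v - 4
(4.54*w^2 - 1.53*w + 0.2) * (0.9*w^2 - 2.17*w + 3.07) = 4.086*w^4 - 11.2288*w^3 + 17.4379*w^2 - 5.1311*w + 0.614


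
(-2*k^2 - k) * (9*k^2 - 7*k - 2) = -18*k^4 + 5*k^3 + 11*k^2 + 2*k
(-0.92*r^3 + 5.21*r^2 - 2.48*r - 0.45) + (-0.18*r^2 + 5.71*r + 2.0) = -0.92*r^3 + 5.03*r^2 + 3.23*r + 1.55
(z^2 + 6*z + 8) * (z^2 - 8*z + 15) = z^4 - 2*z^3 - 25*z^2 + 26*z + 120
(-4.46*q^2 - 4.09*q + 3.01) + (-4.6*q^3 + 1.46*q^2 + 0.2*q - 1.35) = -4.6*q^3 - 3.0*q^2 - 3.89*q + 1.66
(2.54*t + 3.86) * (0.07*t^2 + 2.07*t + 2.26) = 0.1778*t^3 + 5.528*t^2 + 13.7306*t + 8.7236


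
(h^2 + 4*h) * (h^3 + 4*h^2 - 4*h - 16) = h^5 + 8*h^4 + 12*h^3 - 32*h^2 - 64*h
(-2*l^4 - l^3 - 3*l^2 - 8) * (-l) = 2*l^5 + l^4 + 3*l^3 + 8*l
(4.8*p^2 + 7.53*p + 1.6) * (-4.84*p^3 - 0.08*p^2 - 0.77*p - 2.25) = -23.232*p^5 - 36.8292*p^4 - 12.0424*p^3 - 16.7261*p^2 - 18.1745*p - 3.6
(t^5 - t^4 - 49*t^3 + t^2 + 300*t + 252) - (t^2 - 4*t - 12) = t^5 - t^4 - 49*t^3 + 304*t + 264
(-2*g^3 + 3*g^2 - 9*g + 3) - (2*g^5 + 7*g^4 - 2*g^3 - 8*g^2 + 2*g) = -2*g^5 - 7*g^4 + 11*g^2 - 11*g + 3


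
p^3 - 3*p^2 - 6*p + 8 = (p - 4)*(p - 1)*(p + 2)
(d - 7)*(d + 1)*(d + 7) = d^3 + d^2 - 49*d - 49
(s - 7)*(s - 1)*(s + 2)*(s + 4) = s^4 - 2*s^3 - 33*s^2 - 22*s + 56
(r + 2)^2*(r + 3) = r^3 + 7*r^2 + 16*r + 12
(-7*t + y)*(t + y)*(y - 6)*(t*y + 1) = -7*t^3*y^2 + 42*t^3*y - 6*t^2*y^3 + 36*t^2*y^2 - 7*t^2*y + 42*t^2 + t*y^4 - 6*t*y^3 - 6*t*y^2 + 36*t*y + y^3 - 6*y^2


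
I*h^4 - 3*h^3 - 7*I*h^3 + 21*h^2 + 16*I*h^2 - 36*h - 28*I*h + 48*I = (h - 4)*(h - 3)*(h + 4*I)*(I*h + 1)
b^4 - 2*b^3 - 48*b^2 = b^2*(b - 8)*(b + 6)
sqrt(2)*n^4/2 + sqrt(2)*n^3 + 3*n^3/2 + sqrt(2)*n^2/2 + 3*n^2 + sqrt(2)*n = n*(n + 2)*(n + sqrt(2))*(sqrt(2)*n/2 + 1/2)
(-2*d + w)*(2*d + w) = -4*d^2 + w^2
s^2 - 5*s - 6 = (s - 6)*(s + 1)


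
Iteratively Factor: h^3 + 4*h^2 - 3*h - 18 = (h + 3)*(h^2 + h - 6) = (h - 2)*(h + 3)*(h + 3)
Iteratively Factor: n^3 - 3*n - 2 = (n + 1)*(n^2 - n - 2) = (n - 2)*(n + 1)*(n + 1)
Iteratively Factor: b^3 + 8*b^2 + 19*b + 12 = (b + 3)*(b^2 + 5*b + 4) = (b + 3)*(b + 4)*(b + 1)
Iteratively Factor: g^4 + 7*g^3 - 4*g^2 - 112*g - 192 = (g + 3)*(g^3 + 4*g^2 - 16*g - 64) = (g - 4)*(g + 3)*(g^2 + 8*g + 16) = (g - 4)*(g + 3)*(g + 4)*(g + 4)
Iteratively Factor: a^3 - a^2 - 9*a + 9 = (a - 3)*(a^2 + 2*a - 3) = (a - 3)*(a + 3)*(a - 1)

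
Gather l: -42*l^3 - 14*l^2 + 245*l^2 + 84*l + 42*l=-42*l^3 + 231*l^2 + 126*l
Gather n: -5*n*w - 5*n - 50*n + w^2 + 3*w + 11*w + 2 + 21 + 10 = n*(-5*w - 55) + w^2 + 14*w + 33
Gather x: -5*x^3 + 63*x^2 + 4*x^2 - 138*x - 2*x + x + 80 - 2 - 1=-5*x^3 + 67*x^2 - 139*x + 77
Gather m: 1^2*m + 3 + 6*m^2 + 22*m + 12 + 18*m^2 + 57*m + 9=24*m^2 + 80*m + 24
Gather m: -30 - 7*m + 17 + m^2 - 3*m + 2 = m^2 - 10*m - 11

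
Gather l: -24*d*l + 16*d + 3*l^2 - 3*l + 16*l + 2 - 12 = 16*d + 3*l^2 + l*(13 - 24*d) - 10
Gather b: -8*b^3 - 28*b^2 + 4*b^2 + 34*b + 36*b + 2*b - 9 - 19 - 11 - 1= -8*b^3 - 24*b^2 + 72*b - 40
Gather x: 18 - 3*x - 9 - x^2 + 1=-x^2 - 3*x + 10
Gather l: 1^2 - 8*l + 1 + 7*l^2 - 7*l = 7*l^2 - 15*l + 2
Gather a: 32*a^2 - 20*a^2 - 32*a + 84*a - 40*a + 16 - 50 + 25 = 12*a^2 + 12*a - 9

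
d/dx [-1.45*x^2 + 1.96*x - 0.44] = 1.96 - 2.9*x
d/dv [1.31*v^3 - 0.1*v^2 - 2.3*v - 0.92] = 3.93*v^2 - 0.2*v - 2.3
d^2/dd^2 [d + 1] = 0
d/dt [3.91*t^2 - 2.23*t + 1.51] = 7.82*t - 2.23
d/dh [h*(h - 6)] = 2*h - 6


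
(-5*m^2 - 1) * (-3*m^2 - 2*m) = 15*m^4 + 10*m^3 + 3*m^2 + 2*m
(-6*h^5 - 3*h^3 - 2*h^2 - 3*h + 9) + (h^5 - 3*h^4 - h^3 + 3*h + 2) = -5*h^5 - 3*h^4 - 4*h^3 - 2*h^2 + 11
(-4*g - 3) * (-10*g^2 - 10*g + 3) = 40*g^3 + 70*g^2 + 18*g - 9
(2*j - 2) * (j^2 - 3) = 2*j^3 - 2*j^2 - 6*j + 6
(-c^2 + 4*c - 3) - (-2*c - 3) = -c^2 + 6*c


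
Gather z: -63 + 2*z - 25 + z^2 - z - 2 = z^2 + z - 90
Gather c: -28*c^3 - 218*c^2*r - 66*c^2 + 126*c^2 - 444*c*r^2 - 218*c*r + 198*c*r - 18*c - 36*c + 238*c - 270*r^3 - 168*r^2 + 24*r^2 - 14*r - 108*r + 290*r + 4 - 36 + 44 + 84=-28*c^3 + c^2*(60 - 218*r) + c*(-444*r^2 - 20*r + 184) - 270*r^3 - 144*r^2 + 168*r + 96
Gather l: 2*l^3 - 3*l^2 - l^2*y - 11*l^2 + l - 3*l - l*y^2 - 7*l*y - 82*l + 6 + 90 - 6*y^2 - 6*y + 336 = 2*l^3 + l^2*(-y - 14) + l*(-y^2 - 7*y - 84) - 6*y^2 - 6*y + 432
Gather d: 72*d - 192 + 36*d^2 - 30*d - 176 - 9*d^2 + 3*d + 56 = 27*d^2 + 45*d - 312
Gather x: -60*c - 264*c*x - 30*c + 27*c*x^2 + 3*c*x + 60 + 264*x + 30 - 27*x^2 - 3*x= -90*c + x^2*(27*c - 27) + x*(261 - 261*c) + 90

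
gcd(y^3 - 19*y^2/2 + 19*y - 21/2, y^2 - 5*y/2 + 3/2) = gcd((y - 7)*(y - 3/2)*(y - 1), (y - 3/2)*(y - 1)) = y^2 - 5*y/2 + 3/2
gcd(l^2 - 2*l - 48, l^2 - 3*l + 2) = 1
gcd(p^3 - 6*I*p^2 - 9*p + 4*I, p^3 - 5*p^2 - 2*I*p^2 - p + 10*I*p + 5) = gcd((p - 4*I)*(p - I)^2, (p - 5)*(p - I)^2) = p^2 - 2*I*p - 1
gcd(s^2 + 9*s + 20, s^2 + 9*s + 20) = s^2 + 9*s + 20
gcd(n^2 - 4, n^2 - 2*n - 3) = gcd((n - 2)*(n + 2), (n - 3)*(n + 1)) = 1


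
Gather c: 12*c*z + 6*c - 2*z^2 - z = c*(12*z + 6) - 2*z^2 - z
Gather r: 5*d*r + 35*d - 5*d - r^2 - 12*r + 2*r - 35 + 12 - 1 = 30*d - r^2 + r*(5*d - 10) - 24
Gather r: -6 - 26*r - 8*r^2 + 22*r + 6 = -8*r^2 - 4*r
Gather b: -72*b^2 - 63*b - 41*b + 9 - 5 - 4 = -72*b^2 - 104*b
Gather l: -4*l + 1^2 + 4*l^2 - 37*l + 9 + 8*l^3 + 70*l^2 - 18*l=8*l^3 + 74*l^2 - 59*l + 10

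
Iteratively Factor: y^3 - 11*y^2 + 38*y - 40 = (y - 2)*(y^2 - 9*y + 20) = (y - 5)*(y - 2)*(y - 4)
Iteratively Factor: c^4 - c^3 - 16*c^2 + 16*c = (c + 4)*(c^3 - 5*c^2 + 4*c) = (c - 4)*(c + 4)*(c^2 - c) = (c - 4)*(c - 1)*(c + 4)*(c)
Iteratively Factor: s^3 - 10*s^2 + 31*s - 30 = (s - 5)*(s^2 - 5*s + 6) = (s - 5)*(s - 3)*(s - 2)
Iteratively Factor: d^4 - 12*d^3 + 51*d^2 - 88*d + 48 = (d - 4)*(d^3 - 8*d^2 + 19*d - 12) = (d - 4)^2*(d^2 - 4*d + 3) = (d - 4)^2*(d - 1)*(d - 3)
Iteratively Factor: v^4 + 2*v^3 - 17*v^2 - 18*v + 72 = (v - 2)*(v^3 + 4*v^2 - 9*v - 36) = (v - 3)*(v - 2)*(v^2 + 7*v + 12) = (v - 3)*(v - 2)*(v + 3)*(v + 4)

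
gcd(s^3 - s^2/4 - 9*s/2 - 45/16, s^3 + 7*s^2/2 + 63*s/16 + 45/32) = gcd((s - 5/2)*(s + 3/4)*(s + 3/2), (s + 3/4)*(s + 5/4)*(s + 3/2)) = s^2 + 9*s/4 + 9/8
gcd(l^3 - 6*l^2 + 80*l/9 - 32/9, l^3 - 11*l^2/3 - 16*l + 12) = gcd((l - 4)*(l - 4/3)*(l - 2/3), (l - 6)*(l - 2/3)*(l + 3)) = l - 2/3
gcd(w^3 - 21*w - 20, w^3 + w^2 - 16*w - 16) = w^2 + 5*w + 4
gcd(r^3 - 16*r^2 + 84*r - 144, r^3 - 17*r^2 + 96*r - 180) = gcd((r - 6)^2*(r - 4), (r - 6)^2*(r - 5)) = r^2 - 12*r + 36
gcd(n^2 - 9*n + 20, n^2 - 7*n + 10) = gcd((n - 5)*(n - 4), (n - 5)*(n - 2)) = n - 5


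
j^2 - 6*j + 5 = (j - 5)*(j - 1)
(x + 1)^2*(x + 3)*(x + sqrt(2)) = x^4 + sqrt(2)*x^3 + 5*x^3 + 7*x^2 + 5*sqrt(2)*x^2 + 3*x + 7*sqrt(2)*x + 3*sqrt(2)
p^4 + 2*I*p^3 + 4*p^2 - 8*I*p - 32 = (p - 2)*(p + 2)*(p - 2*I)*(p + 4*I)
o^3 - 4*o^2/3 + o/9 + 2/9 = (o - 1)*(o - 2/3)*(o + 1/3)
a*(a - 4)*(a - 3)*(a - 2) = a^4 - 9*a^3 + 26*a^2 - 24*a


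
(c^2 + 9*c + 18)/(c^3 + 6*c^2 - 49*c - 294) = (c + 3)/(c^2 - 49)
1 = 1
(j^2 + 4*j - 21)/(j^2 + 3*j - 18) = (j + 7)/(j + 6)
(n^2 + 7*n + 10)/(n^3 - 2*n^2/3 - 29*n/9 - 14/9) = 9*(n^2 + 7*n + 10)/(9*n^3 - 6*n^2 - 29*n - 14)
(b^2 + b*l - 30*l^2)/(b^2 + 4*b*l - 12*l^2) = (b - 5*l)/(b - 2*l)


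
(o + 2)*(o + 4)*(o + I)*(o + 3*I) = o^4 + 6*o^3 + 4*I*o^3 + 5*o^2 + 24*I*o^2 - 18*o + 32*I*o - 24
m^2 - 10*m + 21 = (m - 7)*(m - 3)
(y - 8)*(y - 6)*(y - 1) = y^3 - 15*y^2 + 62*y - 48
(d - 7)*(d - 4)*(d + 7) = d^3 - 4*d^2 - 49*d + 196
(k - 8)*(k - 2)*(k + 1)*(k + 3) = k^4 - 6*k^3 - 21*k^2 + 34*k + 48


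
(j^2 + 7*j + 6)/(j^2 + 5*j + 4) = (j + 6)/(j + 4)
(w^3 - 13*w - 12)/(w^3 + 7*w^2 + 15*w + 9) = (w - 4)/(w + 3)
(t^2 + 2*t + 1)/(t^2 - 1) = (t + 1)/(t - 1)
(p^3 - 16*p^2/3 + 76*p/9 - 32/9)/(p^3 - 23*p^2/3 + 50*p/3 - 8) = (3*p^2 - 14*p + 16)/(3*(p^2 - 7*p + 12))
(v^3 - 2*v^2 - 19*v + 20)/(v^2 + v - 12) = (v^2 - 6*v + 5)/(v - 3)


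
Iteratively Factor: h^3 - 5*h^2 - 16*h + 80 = (h - 5)*(h^2 - 16) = (h - 5)*(h - 4)*(h + 4)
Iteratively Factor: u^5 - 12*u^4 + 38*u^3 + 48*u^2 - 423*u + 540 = (u + 3)*(u^4 - 15*u^3 + 83*u^2 - 201*u + 180) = (u - 4)*(u + 3)*(u^3 - 11*u^2 + 39*u - 45) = (u - 4)*(u - 3)*(u + 3)*(u^2 - 8*u + 15) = (u - 5)*(u - 4)*(u - 3)*(u + 3)*(u - 3)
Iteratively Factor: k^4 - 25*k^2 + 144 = (k + 4)*(k^3 - 4*k^2 - 9*k + 36) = (k + 3)*(k + 4)*(k^2 - 7*k + 12) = (k - 4)*(k + 3)*(k + 4)*(k - 3)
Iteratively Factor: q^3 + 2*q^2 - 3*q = (q - 1)*(q^2 + 3*q) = (q - 1)*(q + 3)*(q)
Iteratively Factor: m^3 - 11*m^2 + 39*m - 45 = (m - 3)*(m^2 - 8*m + 15) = (m - 5)*(m - 3)*(m - 3)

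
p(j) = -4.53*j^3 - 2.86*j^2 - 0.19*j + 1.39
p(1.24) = -11.88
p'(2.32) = -86.61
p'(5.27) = -407.77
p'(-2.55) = -73.97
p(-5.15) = 545.27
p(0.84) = -3.47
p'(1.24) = -28.18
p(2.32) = -71.01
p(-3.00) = 98.53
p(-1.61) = 13.19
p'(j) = -13.59*j^2 - 5.72*j - 0.19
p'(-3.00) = -105.34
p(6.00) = -1081.19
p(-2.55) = 58.39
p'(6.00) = -523.75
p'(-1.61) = -26.21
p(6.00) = -1081.19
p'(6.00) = -523.75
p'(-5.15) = -331.17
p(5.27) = -742.07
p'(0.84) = -14.58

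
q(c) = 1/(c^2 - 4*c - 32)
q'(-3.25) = 0.15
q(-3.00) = -0.09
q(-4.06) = 1.38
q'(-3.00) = 0.08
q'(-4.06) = 23.15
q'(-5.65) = 0.03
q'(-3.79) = 1.89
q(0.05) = -0.03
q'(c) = (4 - 2*c)/(c^2 - 4*c - 32)^2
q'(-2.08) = 0.02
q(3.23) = -0.03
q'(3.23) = -0.00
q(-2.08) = -0.05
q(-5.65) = 0.04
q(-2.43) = -0.06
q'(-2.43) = 0.03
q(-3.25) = -0.12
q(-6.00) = 0.04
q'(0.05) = 0.00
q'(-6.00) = 0.02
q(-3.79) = -0.40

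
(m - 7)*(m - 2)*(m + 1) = m^3 - 8*m^2 + 5*m + 14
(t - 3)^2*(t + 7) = t^3 + t^2 - 33*t + 63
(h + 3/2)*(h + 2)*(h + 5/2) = h^3 + 6*h^2 + 47*h/4 + 15/2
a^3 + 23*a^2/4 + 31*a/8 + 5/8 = (a + 1/4)*(a + 1/2)*(a + 5)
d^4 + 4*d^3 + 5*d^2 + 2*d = d*(d + 1)^2*(d + 2)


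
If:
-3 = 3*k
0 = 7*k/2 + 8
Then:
No Solution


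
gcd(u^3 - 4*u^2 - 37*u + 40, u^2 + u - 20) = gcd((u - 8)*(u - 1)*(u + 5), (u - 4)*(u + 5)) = u + 5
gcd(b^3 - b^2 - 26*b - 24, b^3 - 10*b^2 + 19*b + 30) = b^2 - 5*b - 6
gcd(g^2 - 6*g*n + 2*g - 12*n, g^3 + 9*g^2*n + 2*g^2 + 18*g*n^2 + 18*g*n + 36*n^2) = g + 2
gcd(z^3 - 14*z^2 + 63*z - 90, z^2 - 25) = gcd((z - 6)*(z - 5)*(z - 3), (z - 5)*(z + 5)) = z - 5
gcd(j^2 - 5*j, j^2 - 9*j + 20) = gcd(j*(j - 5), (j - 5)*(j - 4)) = j - 5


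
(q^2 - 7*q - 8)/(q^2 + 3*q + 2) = (q - 8)/(q + 2)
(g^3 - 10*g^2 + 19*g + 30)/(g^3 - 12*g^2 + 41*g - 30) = (g + 1)/(g - 1)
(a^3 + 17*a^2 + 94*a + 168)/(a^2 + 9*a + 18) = (a^2 + 11*a + 28)/(a + 3)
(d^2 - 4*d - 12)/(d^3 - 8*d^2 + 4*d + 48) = 1/(d - 4)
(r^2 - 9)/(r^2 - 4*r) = (r^2 - 9)/(r*(r - 4))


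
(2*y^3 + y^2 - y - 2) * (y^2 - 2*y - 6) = 2*y^5 - 3*y^4 - 15*y^3 - 6*y^2 + 10*y + 12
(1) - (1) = 0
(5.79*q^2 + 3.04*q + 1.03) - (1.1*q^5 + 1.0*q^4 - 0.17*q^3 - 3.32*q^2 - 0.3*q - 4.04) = -1.1*q^5 - 1.0*q^4 + 0.17*q^3 + 9.11*q^2 + 3.34*q + 5.07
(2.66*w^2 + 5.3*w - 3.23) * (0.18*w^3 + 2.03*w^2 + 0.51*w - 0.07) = 0.4788*w^5 + 6.3538*w^4 + 11.5342*w^3 - 4.0401*w^2 - 2.0183*w + 0.2261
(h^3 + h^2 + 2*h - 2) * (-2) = -2*h^3 - 2*h^2 - 4*h + 4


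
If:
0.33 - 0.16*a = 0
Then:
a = 2.06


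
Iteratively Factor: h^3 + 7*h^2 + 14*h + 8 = (h + 4)*(h^2 + 3*h + 2) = (h + 1)*(h + 4)*(h + 2)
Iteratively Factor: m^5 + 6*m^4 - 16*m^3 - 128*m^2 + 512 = (m + 4)*(m^4 + 2*m^3 - 24*m^2 - 32*m + 128) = (m + 4)^2*(m^3 - 2*m^2 - 16*m + 32) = (m - 4)*(m + 4)^2*(m^2 + 2*m - 8) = (m - 4)*(m - 2)*(m + 4)^2*(m + 4)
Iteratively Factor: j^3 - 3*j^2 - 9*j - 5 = (j + 1)*(j^2 - 4*j - 5) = (j + 1)^2*(j - 5)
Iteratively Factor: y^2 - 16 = (y + 4)*(y - 4)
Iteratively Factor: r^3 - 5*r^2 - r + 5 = (r + 1)*(r^2 - 6*r + 5) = (r - 5)*(r + 1)*(r - 1)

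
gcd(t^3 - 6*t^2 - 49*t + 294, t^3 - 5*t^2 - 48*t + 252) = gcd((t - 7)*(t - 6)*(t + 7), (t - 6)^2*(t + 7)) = t^2 + t - 42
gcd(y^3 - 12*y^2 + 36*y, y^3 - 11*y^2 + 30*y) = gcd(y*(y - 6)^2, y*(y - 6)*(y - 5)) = y^2 - 6*y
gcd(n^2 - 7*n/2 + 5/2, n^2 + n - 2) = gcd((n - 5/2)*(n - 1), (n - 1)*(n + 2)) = n - 1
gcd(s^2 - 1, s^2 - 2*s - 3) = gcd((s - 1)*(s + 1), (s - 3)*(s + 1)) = s + 1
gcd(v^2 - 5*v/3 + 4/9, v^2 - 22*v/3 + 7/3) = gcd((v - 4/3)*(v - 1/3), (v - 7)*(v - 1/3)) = v - 1/3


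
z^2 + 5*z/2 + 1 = (z + 1/2)*(z + 2)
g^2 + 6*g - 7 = (g - 1)*(g + 7)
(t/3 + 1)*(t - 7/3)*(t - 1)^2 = t^4/3 - 4*t^3/9 - 22*t^2/9 + 44*t/9 - 7/3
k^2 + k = k*(k + 1)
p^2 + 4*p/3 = p*(p + 4/3)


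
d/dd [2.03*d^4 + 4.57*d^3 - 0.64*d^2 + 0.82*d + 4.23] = 8.12*d^3 + 13.71*d^2 - 1.28*d + 0.82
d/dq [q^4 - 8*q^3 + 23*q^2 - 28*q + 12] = 4*q^3 - 24*q^2 + 46*q - 28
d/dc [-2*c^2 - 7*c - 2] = -4*c - 7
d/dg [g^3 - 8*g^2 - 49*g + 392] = 3*g^2 - 16*g - 49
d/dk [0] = 0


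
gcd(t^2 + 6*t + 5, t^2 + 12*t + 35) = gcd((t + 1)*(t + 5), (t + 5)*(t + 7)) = t + 5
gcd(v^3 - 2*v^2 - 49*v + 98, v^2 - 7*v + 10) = v - 2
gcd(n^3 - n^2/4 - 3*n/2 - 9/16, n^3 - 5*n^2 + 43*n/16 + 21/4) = n + 3/4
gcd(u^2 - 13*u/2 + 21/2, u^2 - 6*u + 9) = u - 3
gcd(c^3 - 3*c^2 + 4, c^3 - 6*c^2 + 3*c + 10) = c^2 - c - 2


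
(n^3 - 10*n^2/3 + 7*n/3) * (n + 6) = n^4 + 8*n^3/3 - 53*n^2/3 + 14*n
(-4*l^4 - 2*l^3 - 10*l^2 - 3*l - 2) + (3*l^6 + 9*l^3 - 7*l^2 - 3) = 3*l^6 - 4*l^4 + 7*l^3 - 17*l^2 - 3*l - 5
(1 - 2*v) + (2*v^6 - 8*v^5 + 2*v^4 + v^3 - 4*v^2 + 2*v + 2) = 2*v^6 - 8*v^5 + 2*v^4 + v^3 - 4*v^2 + 3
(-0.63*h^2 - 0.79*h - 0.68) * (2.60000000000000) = -1.638*h^2 - 2.054*h - 1.768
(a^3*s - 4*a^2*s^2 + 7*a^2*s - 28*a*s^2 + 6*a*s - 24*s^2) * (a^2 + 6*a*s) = a^5*s + 2*a^4*s^2 + 7*a^4*s - 24*a^3*s^3 + 14*a^3*s^2 + 6*a^3*s - 168*a^2*s^3 + 12*a^2*s^2 - 144*a*s^3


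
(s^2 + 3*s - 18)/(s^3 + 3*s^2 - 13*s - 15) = (s + 6)/(s^2 + 6*s + 5)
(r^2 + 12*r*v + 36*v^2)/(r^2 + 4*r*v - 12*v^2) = (r + 6*v)/(r - 2*v)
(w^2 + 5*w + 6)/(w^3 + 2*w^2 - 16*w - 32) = (w + 3)/(w^2 - 16)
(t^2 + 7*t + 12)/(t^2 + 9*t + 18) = (t + 4)/(t + 6)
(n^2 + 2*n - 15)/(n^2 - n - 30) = (n - 3)/(n - 6)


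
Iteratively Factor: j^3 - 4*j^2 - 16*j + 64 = (j - 4)*(j^2 - 16) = (j - 4)^2*(j + 4)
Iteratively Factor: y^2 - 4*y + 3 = (y - 3)*(y - 1)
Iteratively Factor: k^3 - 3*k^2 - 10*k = (k - 5)*(k^2 + 2*k) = k*(k - 5)*(k + 2)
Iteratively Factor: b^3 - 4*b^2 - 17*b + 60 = (b + 4)*(b^2 - 8*b + 15) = (b - 5)*(b + 4)*(b - 3)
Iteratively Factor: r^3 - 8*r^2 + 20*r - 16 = (r - 2)*(r^2 - 6*r + 8) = (r - 4)*(r - 2)*(r - 2)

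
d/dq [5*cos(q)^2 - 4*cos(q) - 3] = 2*(2 - 5*cos(q))*sin(q)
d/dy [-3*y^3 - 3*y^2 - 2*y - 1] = -9*y^2 - 6*y - 2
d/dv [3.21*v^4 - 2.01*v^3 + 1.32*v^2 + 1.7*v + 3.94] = 12.84*v^3 - 6.03*v^2 + 2.64*v + 1.7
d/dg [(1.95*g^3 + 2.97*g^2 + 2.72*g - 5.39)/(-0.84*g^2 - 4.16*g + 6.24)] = (-1.638*g^4 - 16.224*g^3 + 26.4336*g^2 + 28.0104*g - 5.4496)/(0.7056*g^4 + 6.9888*g^3 + 6.8224*g^2 - 51.9168*g + 38.9376)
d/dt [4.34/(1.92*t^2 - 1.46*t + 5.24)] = (6.3364 - 16.6656*t)/(1.92*t^2 - 1.46*t + 5.24)^2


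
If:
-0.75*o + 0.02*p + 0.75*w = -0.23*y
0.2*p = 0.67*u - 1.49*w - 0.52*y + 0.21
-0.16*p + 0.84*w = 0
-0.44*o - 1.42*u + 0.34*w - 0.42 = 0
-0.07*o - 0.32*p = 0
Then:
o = 0.01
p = -0.00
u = -0.30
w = -0.00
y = 0.02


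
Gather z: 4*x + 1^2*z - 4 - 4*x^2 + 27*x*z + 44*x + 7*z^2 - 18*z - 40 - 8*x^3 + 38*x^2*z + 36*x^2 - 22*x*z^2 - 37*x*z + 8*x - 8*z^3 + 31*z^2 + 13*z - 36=-8*x^3 + 32*x^2 + 56*x - 8*z^3 + z^2*(38 - 22*x) + z*(38*x^2 - 10*x - 4) - 80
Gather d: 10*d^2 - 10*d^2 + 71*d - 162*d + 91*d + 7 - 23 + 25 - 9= 0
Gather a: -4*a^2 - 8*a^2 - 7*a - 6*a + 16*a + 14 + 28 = -12*a^2 + 3*a + 42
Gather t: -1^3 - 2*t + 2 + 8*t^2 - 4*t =8*t^2 - 6*t + 1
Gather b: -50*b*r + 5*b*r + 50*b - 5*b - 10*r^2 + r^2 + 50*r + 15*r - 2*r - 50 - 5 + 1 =b*(45 - 45*r) - 9*r^2 + 63*r - 54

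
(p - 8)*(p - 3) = p^2 - 11*p + 24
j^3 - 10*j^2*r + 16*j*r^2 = j*(j - 8*r)*(j - 2*r)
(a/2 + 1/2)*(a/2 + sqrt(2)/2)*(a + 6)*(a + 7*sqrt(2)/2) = a^4/4 + 9*sqrt(2)*a^3/8 + 7*a^3/4 + 13*a^2/4 + 63*sqrt(2)*a^2/8 + 27*sqrt(2)*a/4 + 49*a/4 + 21/2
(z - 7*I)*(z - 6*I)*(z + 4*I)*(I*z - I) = I*z^4 + 9*z^3 - I*z^3 - 9*z^2 + 10*I*z^2 + 168*z - 10*I*z - 168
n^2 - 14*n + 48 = (n - 8)*(n - 6)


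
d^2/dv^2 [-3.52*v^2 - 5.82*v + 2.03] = -7.04000000000000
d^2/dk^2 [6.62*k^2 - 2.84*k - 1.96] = 13.2400000000000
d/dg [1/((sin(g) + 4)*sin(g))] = -2*(sin(g) + 2)*cos(g)/((sin(g) + 4)^2*sin(g)^2)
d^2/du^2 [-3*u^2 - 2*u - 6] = -6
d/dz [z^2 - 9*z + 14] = 2*z - 9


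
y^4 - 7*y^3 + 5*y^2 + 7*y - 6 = (y - 6)*(y - 1)^2*(y + 1)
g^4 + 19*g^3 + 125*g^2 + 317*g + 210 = (g + 1)*(g + 5)*(g + 6)*(g + 7)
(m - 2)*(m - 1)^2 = m^3 - 4*m^2 + 5*m - 2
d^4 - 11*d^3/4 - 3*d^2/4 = d^2*(d - 3)*(d + 1/4)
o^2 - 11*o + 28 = (o - 7)*(o - 4)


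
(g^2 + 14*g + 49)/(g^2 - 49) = (g + 7)/(g - 7)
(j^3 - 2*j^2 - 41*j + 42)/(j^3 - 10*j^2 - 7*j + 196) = (j^2 + 5*j - 6)/(j^2 - 3*j - 28)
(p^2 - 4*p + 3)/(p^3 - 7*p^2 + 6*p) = (p - 3)/(p*(p - 6))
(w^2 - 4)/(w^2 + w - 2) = (w - 2)/(w - 1)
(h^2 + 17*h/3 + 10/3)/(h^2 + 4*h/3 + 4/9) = 3*(h + 5)/(3*h + 2)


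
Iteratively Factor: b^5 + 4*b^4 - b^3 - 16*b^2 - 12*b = (b)*(b^4 + 4*b^3 - b^2 - 16*b - 12) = b*(b + 2)*(b^3 + 2*b^2 - 5*b - 6) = b*(b - 2)*(b + 2)*(b^2 + 4*b + 3) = b*(b - 2)*(b + 2)*(b + 3)*(b + 1)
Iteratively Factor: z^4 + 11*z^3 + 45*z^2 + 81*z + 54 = (z + 2)*(z^3 + 9*z^2 + 27*z + 27) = (z + 2)*(z + 3)*(z^2 + 6*z + 9) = (z + 2)*(z + 3)^2*(z + 3)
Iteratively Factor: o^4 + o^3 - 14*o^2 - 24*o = (o + 2)*(o^3 - o^2 - 12*o) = o*(o + 2)*(o^2 - o - 12) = o*(o + 2)*(o + 3)*(o - 4)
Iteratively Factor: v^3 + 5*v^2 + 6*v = (v)*(v^2 + 5*v + 6) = v*(v + 2)*(v + 3)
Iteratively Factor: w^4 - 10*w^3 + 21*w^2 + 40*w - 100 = (w + 2)*(w^3 - 12*w^2 + 45*w - 50) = (w - 2)*(w + 2)*(w^2 - 10*w + 25) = (w - 5)*(w - 2)*(w + 2)*(w - 5)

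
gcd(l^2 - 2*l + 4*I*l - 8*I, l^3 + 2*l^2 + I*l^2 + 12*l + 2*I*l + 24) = l + 4*I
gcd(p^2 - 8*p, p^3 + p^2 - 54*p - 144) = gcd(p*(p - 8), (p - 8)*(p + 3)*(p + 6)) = p - 8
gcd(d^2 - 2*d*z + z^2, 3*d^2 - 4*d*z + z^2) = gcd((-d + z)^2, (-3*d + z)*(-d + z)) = -d + z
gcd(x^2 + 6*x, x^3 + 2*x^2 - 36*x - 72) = x + 6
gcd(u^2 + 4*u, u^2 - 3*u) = u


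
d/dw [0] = 0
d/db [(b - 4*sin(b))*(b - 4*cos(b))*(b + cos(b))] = -(b - 4*sin(b))*(b - 4*cos(b))*(sin(b) - 1) + (b - 4*sin(b))*(b + cos(b))*(4*sin(b) + 1) - (b - 4*cos(b))*(b + cos(b))*(4*cos(b) - 1)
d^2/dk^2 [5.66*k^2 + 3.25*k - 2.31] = 11.3200000000000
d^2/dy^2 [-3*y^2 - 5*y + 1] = -6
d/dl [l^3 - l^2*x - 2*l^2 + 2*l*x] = 3*l^2 - 2*l*x - 4*l + 2*x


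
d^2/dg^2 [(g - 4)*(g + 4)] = 2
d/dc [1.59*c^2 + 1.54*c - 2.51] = 3.18*c + 1.54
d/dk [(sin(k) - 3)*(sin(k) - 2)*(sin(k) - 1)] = (3*sin(k)^2 - 12*sin(k) + 11)*cos(k)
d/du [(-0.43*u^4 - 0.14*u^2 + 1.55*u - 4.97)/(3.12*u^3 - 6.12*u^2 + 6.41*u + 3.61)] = (-1.3416*u^6 + 5.2632*u^5 - 7.8321*u^4 - 15.8812*u^3 + 55.1078*u^2 - 61.8436*u + 37.4532)/(9.7344*u^6 - 38.1888*u^5 + 77.4528*u^4 - 55.932*u^3 - 3.09829999999999*u^2 + 46.2802*u + 13.0321)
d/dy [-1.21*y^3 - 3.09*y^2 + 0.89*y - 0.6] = -3.63*y^2 - 6.18*y + 0.89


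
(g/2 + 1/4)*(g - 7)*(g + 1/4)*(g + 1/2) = g^4/2 - 23*g^3/8 - 33*g^2/8 - 55*g/32 - 7/32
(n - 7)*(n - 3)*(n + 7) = n^3 - 3*n^2 - 49*n + 147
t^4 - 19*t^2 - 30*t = t*(t - 5)*(t + 2)*(t + 3)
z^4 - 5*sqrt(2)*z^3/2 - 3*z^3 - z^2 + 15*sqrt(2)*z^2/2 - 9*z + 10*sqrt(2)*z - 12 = (z - 4)*(z + 1)*(z - 3*sqrt(2)/2)*(z - sqrt(2))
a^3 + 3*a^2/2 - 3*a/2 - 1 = (a - 1)*(a + 1/2)*(a + 2)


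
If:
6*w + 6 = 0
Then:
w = -1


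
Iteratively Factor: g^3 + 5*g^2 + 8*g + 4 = (g + 2)*(g^2 + 3*g + 2) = (g + 1)*(g + 2)*(g + 2)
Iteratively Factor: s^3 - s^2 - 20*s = (s)*(s^2 - s - 20) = s*(s - 5)*(s + 4)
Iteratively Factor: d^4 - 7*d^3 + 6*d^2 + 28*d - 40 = (d + 2)*(d^3 - 9*d^2 + 24*d - 20) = (d - 5)*(d + 2)*(d^2 - 4*d + 4) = (d - 5)*(d - 2)*(d + 2)*(d - 2)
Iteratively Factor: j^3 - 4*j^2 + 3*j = (j - 3)*(j^2 - j) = j*(j - 3)*(j - 1)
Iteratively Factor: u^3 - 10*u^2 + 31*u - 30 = (u - 5)*(u^2 - 5*u + 6) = (u - 5)*(u - 2)*(u - 3)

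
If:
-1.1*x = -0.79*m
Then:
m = 1.39240506329114*x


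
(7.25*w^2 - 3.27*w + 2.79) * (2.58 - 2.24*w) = -16.24*w^3 + 26.0298*w^2 - 14.6862*w + 7.1982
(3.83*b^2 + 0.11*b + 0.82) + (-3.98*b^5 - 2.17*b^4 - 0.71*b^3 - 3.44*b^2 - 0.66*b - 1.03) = -3.98*b^5 - 2.17*b^4 - 0.71*b^3 + 0.39*b^2 - 0.55*b - 0.21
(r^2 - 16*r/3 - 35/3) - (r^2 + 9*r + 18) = -43*r/3 - 89/3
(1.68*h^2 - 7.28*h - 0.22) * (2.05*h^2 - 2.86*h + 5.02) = 3.444*h^4 - 19.7288*h^3 + 28.8034*h^2 - 35.9164*h - 1.1044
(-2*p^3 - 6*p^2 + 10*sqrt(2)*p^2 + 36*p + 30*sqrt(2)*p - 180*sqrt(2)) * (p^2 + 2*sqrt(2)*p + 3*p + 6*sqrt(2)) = -2*p^5 - 12*p^4 + 6*sqrt(2)*p^4 + 36*sqrt(2)*p^3 + 58*p^3 - 54*sqrt(2)*p^2 + 348*p^2 - 324*sqrt(2)*p - 360*p - 2160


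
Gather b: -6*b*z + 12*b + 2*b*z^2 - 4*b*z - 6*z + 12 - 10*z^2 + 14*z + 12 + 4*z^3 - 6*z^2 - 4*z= b*(2*z^2 - 10*z + 12) + 4*z^3 - 16*z^2 + 4*z + 24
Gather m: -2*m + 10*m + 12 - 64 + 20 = 8*m - 32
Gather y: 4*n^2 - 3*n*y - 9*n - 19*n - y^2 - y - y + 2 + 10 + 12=4*n^2 - 28*n - y^2 + y*(-3*n - 2) + 24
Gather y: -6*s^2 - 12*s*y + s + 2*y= -6*s^2 + s + y*(2 - 12*s)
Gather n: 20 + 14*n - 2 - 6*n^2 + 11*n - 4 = -6*n^2 + 25*n + 14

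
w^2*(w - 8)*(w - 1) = w^4 - 9*w^3 + 8*w^2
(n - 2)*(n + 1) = n^2 - n - 2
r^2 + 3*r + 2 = (r + 1)*(r + 2)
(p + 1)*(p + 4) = p^2 + 5*p + 4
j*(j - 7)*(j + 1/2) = j^3 - 13*j^2/2 - 7*j/2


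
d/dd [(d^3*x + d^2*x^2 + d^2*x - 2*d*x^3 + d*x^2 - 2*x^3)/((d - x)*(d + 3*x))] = x*(d^2 + 6*d*x + 6*x^2 + x)/(d^2 + 6*d*x + 9*x^2)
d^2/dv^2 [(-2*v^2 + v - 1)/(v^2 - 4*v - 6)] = 2*(-7*v^3 - 39*v^2 + 30*v - 118)/(v^6 - 12*v^5 + 30*v^4 + 80*v^3 - 180*v^2 - 432*v - 216)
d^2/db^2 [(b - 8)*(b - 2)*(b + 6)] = 6*b - 8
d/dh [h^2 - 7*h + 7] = 2*h - 7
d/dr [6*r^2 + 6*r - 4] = 12*r + 6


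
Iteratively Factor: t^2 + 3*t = (t + 3)*(t)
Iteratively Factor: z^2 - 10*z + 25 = (z - 5)*(z - 5)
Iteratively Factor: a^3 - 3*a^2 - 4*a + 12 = (a + 2)*(a^2 - 5*a + 6) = (a - 2)*(a + 2)*(a - 3)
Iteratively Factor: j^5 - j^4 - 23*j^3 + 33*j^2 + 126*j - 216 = (j + 4)*(j^4 - 5*j^3 - 3*j^2 + 45*j - 54) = (j + 3)*(j + 4)*(j^3 - 8*j^2 + 21*j - 18) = (j - 3)*(j + 3)*(j + 4)*(j^2 - 5*j + 6) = (j - 3)*(j - 2)*(j + 3)*(j + 4)*(j - 3)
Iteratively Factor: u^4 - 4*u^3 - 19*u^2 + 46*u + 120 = (u - 5)*(u^3 + u^2 - 14*u - 24) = (u - 5)*(u - 4)*(u^2 + 5*u + 6) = (u - 5)*(u - 4)*(u + 3)*(u + 2)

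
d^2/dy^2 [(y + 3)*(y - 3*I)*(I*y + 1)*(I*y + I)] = -12*y^2 + 24*y*(-1 + I) + 32*I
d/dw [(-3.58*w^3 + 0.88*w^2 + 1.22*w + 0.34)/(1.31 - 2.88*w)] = (20.6208*w^3 - 16.6038*w^2 + 2.3056*w + 2.5774)/(8.2944*w^2 - 7.5456*w + 1.7161)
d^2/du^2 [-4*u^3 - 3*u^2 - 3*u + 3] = -24*u - 6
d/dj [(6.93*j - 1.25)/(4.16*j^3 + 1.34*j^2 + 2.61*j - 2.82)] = (-57.6576*j^3 + 6.3138*j^2 + 3.35*j - 16.2801)/(17.3056*j^6 + 11.1488*j^5 + 23.5108*j^4 - 16.4676*j^3 - 0.745500000000001*j^2 - 14.7204*j + 7.9524)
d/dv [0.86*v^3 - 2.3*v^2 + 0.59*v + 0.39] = 2.58*v^2 - 4.6*v + 0.59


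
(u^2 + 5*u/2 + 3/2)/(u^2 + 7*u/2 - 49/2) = (2*u^2 + 5*u + 3)/(2*u^2 + 7*u - 49)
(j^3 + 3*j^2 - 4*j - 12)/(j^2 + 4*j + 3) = (j^2 - 4)/(j + 1)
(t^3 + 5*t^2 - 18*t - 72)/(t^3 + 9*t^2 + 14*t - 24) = (t^2 - t - 12)/(t^2 + 3*t - 4)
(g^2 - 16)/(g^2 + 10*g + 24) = (g - 4)/(g + 6)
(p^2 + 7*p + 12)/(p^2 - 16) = (p + 3)/(p - 4)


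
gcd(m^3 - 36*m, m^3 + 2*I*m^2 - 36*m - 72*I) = m^2 - 36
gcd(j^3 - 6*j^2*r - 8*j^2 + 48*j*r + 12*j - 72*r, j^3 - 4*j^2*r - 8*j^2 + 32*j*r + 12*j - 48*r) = j^2 - 8*j + 12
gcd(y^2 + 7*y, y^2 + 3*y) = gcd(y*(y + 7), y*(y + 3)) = y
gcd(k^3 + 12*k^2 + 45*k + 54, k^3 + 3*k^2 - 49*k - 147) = k + 3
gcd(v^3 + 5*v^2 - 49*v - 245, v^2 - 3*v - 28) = v - 7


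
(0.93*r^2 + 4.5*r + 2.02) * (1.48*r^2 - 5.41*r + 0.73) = 1.3764*r^4 + 1.6287*r^3 - 20.6765*r^2 - 7.6432*r + 1.4746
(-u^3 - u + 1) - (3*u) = -u^3 - 4*u + 1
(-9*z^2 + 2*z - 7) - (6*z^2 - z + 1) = -15*z^2 + 3*z - 8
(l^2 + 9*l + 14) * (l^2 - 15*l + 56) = l^4 - 6*l^3 - 65*l^2 + 294*l + 784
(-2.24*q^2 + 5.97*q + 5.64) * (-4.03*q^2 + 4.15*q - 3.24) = 9.0272*q^4 - 33.3551*q^3 + 9.3039*q^2 + 4.0632*q - 18.2736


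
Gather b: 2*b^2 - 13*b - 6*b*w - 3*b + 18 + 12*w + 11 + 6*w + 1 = 2*b^2 + b*(-6*w - 16) + 18*w + 30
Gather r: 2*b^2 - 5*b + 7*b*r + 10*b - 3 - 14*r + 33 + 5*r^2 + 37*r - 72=2*b^2 + 5*b + 5*r^2 + r*(7*b + 23) - 42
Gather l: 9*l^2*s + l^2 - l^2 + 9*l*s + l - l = 9*l^2*s + 9*l*s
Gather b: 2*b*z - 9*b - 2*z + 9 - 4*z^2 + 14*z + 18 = b*(2*z - 9) - 4*z^2 + 12*z + 27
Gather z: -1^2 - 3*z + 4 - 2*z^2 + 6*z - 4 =-2*z^2 + 3*z - 1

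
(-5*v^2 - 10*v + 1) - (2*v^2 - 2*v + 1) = -7*v^2 - 8*v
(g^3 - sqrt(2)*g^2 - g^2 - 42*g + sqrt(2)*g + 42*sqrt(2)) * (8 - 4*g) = -4*g^4 + 4*sqrt(2)*g^3 + 12*g^3 - 12*sqrt(2)*g^2 + 160*g^2 - 336*g - 160*sqrt(2)*g + 336*sqrt(2)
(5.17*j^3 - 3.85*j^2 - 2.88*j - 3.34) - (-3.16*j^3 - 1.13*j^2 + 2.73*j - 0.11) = 8.33*j^3 - 2.72*j^2 - 5.61*j - 3.23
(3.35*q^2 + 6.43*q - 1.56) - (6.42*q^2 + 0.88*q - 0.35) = -3.07*q^2 + 5.55*q - 1.21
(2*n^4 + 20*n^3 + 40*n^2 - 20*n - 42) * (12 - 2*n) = -4*n^5 - 16*n^4 + 160*n^3 + 520*n^2 - 156*n - 504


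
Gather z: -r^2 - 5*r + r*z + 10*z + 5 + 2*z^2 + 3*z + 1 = -r^2 - 5*r + 2*z^2 + z*(r + 13) + 6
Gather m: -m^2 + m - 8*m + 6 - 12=-m^2 - 7*m - 6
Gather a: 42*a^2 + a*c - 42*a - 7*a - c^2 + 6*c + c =42*a^2 + a*(c - 49) - c^2 + 7*c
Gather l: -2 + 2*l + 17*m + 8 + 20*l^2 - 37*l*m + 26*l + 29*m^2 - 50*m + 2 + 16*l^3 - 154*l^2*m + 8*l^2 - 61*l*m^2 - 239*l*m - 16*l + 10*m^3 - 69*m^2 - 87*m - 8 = 16*l^3 + l^2*(28 - 154*m) + l*(-61*m^2 - 276*m + 12) + 10*m^3 - 40*m^2 - 120*m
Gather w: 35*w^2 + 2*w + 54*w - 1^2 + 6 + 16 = 35*w^2 + 56*w + 21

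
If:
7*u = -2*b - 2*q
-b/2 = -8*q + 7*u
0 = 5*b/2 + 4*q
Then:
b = 0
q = 0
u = 0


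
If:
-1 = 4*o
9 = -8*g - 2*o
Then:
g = -17/16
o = -1/4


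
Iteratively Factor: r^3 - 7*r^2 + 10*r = (r - 5)*(r^2 - 2*r) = (r - 5)*(r - 2)*(r)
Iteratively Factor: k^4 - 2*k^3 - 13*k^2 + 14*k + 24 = (k - 4)*(k^3 + 2*k^2 - 5*k - 6) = (k - 4)*(k + 1)*(k^2 + k - 6) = (k - 4)*(k + 1)*(k + 3)*(k - 2)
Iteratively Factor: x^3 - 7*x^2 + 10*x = (x)*(x^2 - 7*x + 10) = x*(x - 5)*(x - 2)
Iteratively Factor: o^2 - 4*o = (o - 4)*(o)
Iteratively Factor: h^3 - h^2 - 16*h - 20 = (h - 5)*(h^2 + 4*h + 4) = (h - 5)*(h + 2)*(h + 2)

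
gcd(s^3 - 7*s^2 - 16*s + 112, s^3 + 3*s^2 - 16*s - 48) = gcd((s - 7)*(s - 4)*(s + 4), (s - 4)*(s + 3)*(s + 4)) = s^2 - 16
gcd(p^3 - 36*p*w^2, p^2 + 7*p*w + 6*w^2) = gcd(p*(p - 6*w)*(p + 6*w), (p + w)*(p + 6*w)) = p + 6*w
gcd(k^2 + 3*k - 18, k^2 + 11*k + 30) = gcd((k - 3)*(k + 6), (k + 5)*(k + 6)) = k + 6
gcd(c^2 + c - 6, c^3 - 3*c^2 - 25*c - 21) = c + 3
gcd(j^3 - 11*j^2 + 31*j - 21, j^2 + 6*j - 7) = j - 1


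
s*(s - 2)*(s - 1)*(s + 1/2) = s^4 - 5*s^3/2 + s^2/2 + s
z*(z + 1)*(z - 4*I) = z^3 + z^2 - 4*I*z^2 - 4*I*z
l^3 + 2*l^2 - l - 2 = (l - 1)*(l + 1)*(l + 2)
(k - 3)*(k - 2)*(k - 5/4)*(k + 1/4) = k^4 - 6*k^3 + 171*k^2/16 - 71*k/16 - 15/8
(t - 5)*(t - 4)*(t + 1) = t^3 - 8*t^2 + 11*t + 20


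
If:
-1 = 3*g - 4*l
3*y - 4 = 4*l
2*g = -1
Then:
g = -1/2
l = -1/8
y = 7/6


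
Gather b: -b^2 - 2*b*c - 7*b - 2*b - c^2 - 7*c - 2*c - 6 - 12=-b^2 + b*(-2*c - 9) - c^2 - 9*c - 18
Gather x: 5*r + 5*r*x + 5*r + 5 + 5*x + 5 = 10*r + x*(5*r + 5) + 10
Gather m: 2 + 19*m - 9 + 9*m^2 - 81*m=9*m^2 - 62*m - 7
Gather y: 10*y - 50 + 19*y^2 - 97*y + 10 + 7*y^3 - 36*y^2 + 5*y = 7*y^3 - 17*y^2 - 82*y - 40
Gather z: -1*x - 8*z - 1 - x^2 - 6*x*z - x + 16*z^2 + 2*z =-x^2 - 2*x + 16*z^2 + z*(-6*x - 6) - 1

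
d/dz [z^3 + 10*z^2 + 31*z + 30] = 3*z^2 + 20*z + 31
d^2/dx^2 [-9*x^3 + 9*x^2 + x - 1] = 18 - 54*x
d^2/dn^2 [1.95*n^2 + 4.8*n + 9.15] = 3.90000000000000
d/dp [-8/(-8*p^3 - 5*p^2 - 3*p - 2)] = 8*(-24*p^2 - 10*p - 3)/(8*p^3 + 5*p^2 + 3*p + 2)^2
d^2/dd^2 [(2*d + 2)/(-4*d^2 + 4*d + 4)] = (3*d*(-d^2 + d + 1) + (d + 1)*(2*d - 1)^2)/(-d^2 + d + 1)^3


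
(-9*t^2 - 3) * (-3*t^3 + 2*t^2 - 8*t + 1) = 27*t^5 - 18*t^4 + 81*t^3 - 15*t^2 + 24*t - 3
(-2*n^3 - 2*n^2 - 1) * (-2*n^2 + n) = 4*n^5 + 2*n^4 - 2*n^3 + 2*n^2 - n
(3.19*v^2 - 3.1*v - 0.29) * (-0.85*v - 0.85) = -2.7115*v^3 - 0.0765000000000002*v^2 + 2.8815*v + 0.2465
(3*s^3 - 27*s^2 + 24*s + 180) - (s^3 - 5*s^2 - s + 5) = 2*s^3 - 22*s^2 + 25*s + 175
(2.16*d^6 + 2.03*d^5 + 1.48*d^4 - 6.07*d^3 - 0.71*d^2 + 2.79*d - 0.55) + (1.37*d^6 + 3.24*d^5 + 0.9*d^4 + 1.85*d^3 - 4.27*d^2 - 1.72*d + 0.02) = 3.53*d^6 + 5.27*d^5 + 2.38*d^4 - 4.22*d^3 - 4.98*d^2 + 1.07*d - 0.53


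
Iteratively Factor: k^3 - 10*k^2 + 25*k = (k)*(k^2 - 10*k + 25) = k*(k - 5)*(k - 5)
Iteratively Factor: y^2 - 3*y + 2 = (y - 2)*(y - 1)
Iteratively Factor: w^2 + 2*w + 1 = (w + 1)*(w + 1)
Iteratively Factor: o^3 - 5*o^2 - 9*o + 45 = (o + 3)*(o^2 - 8*o + 15) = (o - 5)*(o + 3)*(o - 3)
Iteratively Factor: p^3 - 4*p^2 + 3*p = (p - 3)*(p^2 - p) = (p - 3)*(p - 1)*(p)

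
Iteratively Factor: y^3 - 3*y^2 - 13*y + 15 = (y - 1)*(y^2 - 2*y - 15) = (y - 5)*(y - 1)*(y + 3)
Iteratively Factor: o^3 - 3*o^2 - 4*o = (o)*(o^2 - 3*o - 4) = o*(o + 1)*(o - 4)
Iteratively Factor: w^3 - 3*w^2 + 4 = (w - 2)*(w^2 - w - 2) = (w - 2)*(w + 1)*(w - 2)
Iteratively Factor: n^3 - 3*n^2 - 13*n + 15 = (n + 3)*(n^2 - 6*n + 5) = (n - 5)*(n + 3)*(n - 1)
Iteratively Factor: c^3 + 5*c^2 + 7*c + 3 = (c + 1)*(c^2 + 4*c + 3) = (c + 1)^2*(c + 3)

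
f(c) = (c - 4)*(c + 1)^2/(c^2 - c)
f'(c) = (1 - 2*c)*(c - 4)*(c + 1)^2/(c^2 - c)^2 + (c - 4)*(2*c + 2)/(c^2 - c) + (c + 1)^2/(c^2 - c)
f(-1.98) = -0.97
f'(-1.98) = 1.33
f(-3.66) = -3.18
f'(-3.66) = 1.25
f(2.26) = -6.49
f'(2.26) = 7.78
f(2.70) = -3.88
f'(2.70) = 4.60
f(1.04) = -296.11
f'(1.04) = 7497.30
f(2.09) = -8.01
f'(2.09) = 10.18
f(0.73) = 49.65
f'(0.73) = 158.10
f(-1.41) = -0.27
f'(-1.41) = 1.05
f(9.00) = 6.94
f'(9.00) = 1.14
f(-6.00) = -5.95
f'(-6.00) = 1.13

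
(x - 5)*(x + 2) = x^2 - 3*x - 10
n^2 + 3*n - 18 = (n - 3)*(n + 6)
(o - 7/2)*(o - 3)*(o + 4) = o^3 - 5*o^2/2 - 31*o/2 + 42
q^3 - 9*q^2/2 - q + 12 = (q - 4)*(q - 2)*(q + 3/2)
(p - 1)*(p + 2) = p^2 + p - 2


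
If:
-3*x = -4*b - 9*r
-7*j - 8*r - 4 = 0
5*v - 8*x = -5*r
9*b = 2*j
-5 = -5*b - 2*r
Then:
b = -48/23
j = -216/23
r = 355/46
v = 5721/230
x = 937/46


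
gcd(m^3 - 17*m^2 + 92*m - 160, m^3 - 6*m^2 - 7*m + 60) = m^2 - 9*m + 20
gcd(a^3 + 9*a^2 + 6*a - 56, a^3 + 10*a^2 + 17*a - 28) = a^2 + 11*a + 28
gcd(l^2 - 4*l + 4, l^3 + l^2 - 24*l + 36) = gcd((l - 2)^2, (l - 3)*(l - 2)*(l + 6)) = l - 2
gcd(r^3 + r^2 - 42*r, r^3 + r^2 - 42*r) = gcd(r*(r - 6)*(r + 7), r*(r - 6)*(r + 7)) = r^3 + r^2 - 42*r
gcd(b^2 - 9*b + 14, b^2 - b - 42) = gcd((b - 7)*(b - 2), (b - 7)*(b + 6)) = b - 7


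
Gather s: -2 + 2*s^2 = 2*s^2 - 2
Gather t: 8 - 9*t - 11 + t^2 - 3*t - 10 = t^2 - 12*t - 13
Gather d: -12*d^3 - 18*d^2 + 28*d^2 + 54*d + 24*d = -12*d^3 + 10*d^2 + 78*d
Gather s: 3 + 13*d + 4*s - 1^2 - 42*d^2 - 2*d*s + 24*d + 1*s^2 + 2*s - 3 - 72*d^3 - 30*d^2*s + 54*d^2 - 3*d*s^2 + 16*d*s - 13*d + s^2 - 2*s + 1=-72*d^3 + 12*d^2 + 24*d + s^2*(2 - 3*d) + s*(-30*d^2 + 14*d + 4)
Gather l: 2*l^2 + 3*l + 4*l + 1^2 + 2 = 2*l^2 + 7*l + 3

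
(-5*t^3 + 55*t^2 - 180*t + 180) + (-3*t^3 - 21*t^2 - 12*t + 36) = -8*t^3 + 34*t^2 - 192*t + 216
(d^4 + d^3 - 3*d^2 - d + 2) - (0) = d^4 + d^3 - 3*d^2 - d + 2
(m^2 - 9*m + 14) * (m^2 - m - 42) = m^4 - 10*m^3 - 19*m^2 + 364*m - 588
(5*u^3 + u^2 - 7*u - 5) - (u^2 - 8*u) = 5*u^3 + u - 5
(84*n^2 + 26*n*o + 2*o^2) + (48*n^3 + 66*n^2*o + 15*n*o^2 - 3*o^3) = 48*n^3 + 66*n^2*o + 84*n^2 + 15*n*o^2 + 26*n*o - 3*o^3 + 2*o^2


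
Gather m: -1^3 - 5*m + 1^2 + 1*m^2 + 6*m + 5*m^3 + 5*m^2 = 5*m^3 + 6*m^2 + m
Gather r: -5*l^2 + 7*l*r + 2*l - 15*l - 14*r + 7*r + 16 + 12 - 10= -5*l^2 - 13*l + r*(7*l - 7) + 18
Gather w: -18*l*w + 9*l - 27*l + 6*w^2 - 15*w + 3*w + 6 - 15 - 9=-18*l + 6*w^2 + w*(-18*l - 12) - 18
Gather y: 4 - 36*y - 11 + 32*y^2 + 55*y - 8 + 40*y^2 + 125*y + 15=72*y^2 + 144*y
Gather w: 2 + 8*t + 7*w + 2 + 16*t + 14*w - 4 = 24*t + 21*w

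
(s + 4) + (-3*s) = 4 - 2*s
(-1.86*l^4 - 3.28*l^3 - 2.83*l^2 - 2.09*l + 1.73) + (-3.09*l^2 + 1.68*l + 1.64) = -1.86*l^4 - 3.28*l^3 - 5.92*l^2 - 0.41*l + 3.37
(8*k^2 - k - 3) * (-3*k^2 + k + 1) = -24*k^4 + 11*k^3 + 16*k^2 - 4*k - 3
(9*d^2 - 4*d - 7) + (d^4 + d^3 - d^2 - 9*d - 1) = d^4 + d^3 + 8*d^2 - 13*d - 8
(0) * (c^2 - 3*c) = 0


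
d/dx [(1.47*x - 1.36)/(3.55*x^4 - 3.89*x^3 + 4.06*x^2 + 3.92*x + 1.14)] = (-15.6555*x^4 + 30.7486*x^3 - 21.8394*x^2 + 11.0432*x + 7.007)/(12.6025*x^8 - 27.619*x^7 + 43.9581*x^6 - 3.7548*x^5 - 5.92000000000001*x^4 + 22.9612*x^3 + 24.6232*x^2 + 8.9376*x + 1.2996)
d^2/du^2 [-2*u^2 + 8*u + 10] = -4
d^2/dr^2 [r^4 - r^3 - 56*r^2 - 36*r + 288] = 12*r^2 - 6*r - 112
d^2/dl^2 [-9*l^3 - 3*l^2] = -54*l - 6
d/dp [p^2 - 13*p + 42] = 2*p - 13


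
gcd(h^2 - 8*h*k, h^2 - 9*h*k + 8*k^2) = h - 8*k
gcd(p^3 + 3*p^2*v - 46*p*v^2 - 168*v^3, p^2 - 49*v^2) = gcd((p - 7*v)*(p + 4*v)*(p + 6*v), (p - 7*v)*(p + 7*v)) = p - 7*v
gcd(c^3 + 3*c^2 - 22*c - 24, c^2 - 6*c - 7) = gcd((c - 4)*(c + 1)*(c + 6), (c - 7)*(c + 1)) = c + 1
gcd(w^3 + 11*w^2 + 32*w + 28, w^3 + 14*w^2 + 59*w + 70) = w^2 + 9*w + 14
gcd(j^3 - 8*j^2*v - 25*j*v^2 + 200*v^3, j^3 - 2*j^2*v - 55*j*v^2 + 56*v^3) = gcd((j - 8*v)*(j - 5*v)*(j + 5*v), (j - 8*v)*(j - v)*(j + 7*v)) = -j + 8*v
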